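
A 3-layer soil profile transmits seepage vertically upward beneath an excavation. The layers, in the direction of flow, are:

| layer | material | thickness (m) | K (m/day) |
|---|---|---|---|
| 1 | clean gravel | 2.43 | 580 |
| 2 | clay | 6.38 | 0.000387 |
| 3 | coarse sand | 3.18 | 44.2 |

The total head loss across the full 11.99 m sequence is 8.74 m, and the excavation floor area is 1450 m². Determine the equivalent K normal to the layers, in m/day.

0.000727

Flow is perpendicular to layering, so the layers act in series and the equivalent K is the thickness-weighted harmonic mean.
Total thickness L = 2.43 + 6.38 + 3.18 = 11.99 m.
Σ(b_i/K_i) = 2.43/580 + 6.38/0.000387 + 3.18/44.2 = 16486 d.
K_eq = L / Σ(b_i/K_i) = 11.99 / 16486 = 0.0007273 m/day.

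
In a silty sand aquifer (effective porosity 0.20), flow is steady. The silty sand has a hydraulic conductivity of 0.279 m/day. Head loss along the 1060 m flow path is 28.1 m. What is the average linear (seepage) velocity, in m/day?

Hydraulic gradient i = Δh / L = 28.1 / 1060 = 0.02651.
Darcy flux q = K · i = 0.2790 × 0.02651 = 0.007396 m/day.
Seepage velocity v = q / n_e = 0.007396 / 0.20 = 0.03698 m/day.

0.0370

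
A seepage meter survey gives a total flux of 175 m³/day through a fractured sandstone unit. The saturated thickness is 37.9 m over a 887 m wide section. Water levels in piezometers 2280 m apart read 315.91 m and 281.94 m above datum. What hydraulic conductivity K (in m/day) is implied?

Cross-sectional area A = 887 × 37.9 = 33617 m².
Hydraulic gradient i = (315.91 − 281.94) / 2280 = 33.97 / 2280 = 0.01490.
From Q = K·A·i, K = Q / (A·i) = 175 / (33617 × 0.01490) = 0.3494 m/day.

0.349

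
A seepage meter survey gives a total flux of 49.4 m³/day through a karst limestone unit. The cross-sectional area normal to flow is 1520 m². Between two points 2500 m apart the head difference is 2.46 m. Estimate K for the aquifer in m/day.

33.0

Hydraulic gradient i = Δh / L = 2.46 / 2500 = 0.0009840.
From Q = K·A·i, K = Q / (A·i) = 49.4 / (1520 × 0.0009840) = 33.03 m/day.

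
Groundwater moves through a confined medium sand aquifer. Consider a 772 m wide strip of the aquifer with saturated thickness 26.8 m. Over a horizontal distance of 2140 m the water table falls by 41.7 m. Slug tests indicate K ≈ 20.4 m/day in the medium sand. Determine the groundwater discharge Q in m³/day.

8220

Cross-sectional area A = 772 × 26.8 = 20690 m².
Hydraulic gradient i = Δh / L = 41.7 / 2140 = 0.01949.
Darcy's law: Q = K · A · i = 20.40 × 20690 × 0.01949 = 8224 m³/day.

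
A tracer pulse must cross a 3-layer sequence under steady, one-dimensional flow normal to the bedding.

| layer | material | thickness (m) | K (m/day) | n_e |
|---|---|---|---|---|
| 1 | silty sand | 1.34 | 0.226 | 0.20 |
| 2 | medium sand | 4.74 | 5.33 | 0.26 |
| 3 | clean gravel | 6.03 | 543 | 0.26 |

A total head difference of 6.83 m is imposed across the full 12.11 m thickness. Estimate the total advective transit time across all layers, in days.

3.07

With flow normal to the layers, continuity requires the same specific discharge q through every layer.
Σ(b_i/K_i) = 1.34/0.226 + 4.74/5.33 + 6.03/543 = 6.830 d.
q = Δh / Σ(b_i/K_i) = 6.83 / 6.830 = 1.000 m/day.
In each layer the seepage velocity is v_i = q/n_i, so the layer transit time is t_i = b_i·n_i / q:
  layer 1 (silty sand): t_1 = 1.34 × 0.20 / 1.000 = 0.2680 d
  layer 2 (medium sand): t_2 = 4.74 × 0.26 / 1.000 = 1.232 d
  layer 3 (clean gravel): t_3 = 6.03 × 0.26 / 1.000 = 1.568 d
Total t = Σ t_i = 3.068 days.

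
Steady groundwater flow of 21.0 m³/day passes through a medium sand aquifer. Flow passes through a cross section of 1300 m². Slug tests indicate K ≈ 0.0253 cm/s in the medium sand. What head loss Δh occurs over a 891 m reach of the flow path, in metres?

Convert K: 0.0253 cm/s × 864 = 21.86 m/day.
From Q = K·A·i, i = Q / (K·A) = 21.0 / (21.86 × 1300) = 0.0007390.
Head loss Δh = i · L = 0.0007390 × 891 = 0.6584 m.

0.658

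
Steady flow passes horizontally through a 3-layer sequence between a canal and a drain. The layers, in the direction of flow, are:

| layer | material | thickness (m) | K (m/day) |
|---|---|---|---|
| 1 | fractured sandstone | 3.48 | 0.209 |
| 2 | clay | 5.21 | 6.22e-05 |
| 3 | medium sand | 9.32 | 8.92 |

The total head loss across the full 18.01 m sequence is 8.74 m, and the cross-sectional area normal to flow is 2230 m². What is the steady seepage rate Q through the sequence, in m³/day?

0.233

Flow is perpendicular to layering, so the layers act in series and the equivalent K is the thickness-weighted harmonic mean.
Total thickness L = 3.48 + 5.21 + 9.32 = 18.01 m.
Σ(b_i/K_i) = 3.48/0.209 + 5.21/6.22e-05 + 9.32/8.92 = 83780 d.
K_eq = L / Σ(b_i/K_i) = 18.01 / 83780 = 0.0002150 m/day.
Q = K_eq · A · (Δh/L) = 0.0002150 × 2230 × (8.74/18.01) = 0.2326 m³/day.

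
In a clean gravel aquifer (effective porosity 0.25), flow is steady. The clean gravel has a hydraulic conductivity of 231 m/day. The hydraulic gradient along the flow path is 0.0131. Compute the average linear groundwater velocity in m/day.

Hydraulic gradient i = 0.0131.
Darcy flux q = K · i = 231.0 × 0.01310 = 3.026 m/day.
Seepage velocity v = q / n_e = 3.026 / 0.25 = 12.10 m/day.

12.1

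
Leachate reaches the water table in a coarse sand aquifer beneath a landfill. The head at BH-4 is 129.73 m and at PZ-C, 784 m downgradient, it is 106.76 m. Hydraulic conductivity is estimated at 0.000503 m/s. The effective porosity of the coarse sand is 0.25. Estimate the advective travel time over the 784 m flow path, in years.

Convert K: 0.000503 m/s × 86400 = 43.46 m/day.
Hydraulic gradient i = (129.73 − 106.76) / 784 = 22.97 / 784 = 0.02930.
Darcy flux q = K · i = 43.46 × 0.02930 = 1.273 m/day.
Seepage velocity v = q / n_e = 1.273 / 0.25 = 5.093 m/day.
Travel time t = L / v = 784 / 5.093 = 153.9 days = 0.4214 years.

0.421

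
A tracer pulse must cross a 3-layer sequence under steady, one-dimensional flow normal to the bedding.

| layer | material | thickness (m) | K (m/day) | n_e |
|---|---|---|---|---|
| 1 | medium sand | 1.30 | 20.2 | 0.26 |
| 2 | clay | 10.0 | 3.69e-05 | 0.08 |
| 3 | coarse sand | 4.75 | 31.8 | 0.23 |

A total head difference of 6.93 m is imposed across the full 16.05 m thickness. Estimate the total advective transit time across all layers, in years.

With flow normal to the layers, continuity requires the same specific discharge q through every layer.
Σ(b_i/K_i) = 1.30/20.2 + 10.0/3.69e-05 + 4.75/31.8 = 2.710e+05 d.
q = Δh / Σ(b_i/K_i) = 6.93 / 2.710e+05 = 2.557e-05 m/day.
In each layer the seepage velocity is v_i = q/n_i, so the layer transit time is t_i = b_i·n_i / q:
  layer 1 (medium sand): t_1 = 1.30 × 0.26 / 2.557e-05 = 13218 d
  layer 2 (clay): t_2 = 10.0 × 0.08 / 2.557e-05 = 31285 d
  layer 3 (coarse sand): t_3 = 4.75 × 0.23 / 2.557e-05 = 42723 d
Total t = Σ t_i = 87225 days = 238.8 years.

239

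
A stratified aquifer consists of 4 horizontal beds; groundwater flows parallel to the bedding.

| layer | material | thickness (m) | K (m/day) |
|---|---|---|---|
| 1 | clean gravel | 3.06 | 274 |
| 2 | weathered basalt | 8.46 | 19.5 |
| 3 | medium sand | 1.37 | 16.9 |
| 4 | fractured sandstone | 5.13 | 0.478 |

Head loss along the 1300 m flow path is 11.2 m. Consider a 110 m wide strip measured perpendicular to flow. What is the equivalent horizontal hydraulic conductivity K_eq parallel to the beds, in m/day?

Flow is parallel to layering, so each bed carries its own Darcy discharge and the transmissivities add.
Σ(K_i·b_i) = 274×3.06 + 19.5×8.46 + 16.9×1.37 + 0.478×5.13 = 1029 m²/day.
Total thickness b = 18.02 m, so K_eq = Σ(K_i·b_i)/b = 57.10 m/day.

57.1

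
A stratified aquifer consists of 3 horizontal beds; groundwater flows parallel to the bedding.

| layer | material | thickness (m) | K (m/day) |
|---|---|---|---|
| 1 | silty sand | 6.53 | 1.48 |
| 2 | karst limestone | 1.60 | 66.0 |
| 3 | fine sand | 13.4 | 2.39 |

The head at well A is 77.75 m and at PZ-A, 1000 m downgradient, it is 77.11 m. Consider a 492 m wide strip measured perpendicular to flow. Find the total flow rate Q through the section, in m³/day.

Flow is parallel to layering, so each bed carries its own Darcy discharge and the transmissivities add.
Σ(K_i·b_i) = 1.48×6.53 + 66.0×1.60 + 2.39×13.4 = 147.3 m²/day.
Hydraulic gradient i = (77.75 − 77.11) / 1000 = 0.64 / 1000 = 0.0006400.
Q = Σ(K_i·b_i) · W · i = 147.3 × 492 × 0.0006400 = 46.38 m³/day.

46.4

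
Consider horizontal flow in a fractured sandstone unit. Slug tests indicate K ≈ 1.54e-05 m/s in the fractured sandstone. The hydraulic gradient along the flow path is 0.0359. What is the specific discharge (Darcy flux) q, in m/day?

Convert K: 1.54e-05 m/s × 86400 = 1.331 m/day.
Hydraulic gradient i = 0.0359.
Specific discharge q = K · i = 1.331 × 0.03590 = 0.04777 m/day.

0.0478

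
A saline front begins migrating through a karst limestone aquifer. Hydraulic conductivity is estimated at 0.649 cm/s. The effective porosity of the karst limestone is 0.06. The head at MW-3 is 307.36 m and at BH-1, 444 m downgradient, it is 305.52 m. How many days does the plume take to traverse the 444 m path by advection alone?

Convert K: 0.649 cm/s × 864 = 560.7 m/day.
Hydraulic gradient i = (307.36 − 305.52) / 444 = 1.84 / 444 = 0.004144.
Darcy flux q = K · i = 560.7 × 0.004144 = 2.324 m/day.
Seepage velocity v = q / n_e = 2.324 / 0.06 = 38.73 m/day.
Travel time t = L / v = 444 / 38.73 = 11.46 days.

11.5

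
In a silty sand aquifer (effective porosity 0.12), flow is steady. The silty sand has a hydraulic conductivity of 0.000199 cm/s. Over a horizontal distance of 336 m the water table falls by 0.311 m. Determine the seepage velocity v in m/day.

Convert K: 0.000199 cm/s × 864 = 0.1719 m/day.
Hydraulic gradient i = Δh / L = 0.311 / 336 = 0.0009256.
Darcy flux q = K · i = 0.1719 × 0.0009256 = 0.0001591 m/day.
Seepage velocity v = q / n_e = 0.0001591 / 0.12 = 0.001326 m/day.

0.00133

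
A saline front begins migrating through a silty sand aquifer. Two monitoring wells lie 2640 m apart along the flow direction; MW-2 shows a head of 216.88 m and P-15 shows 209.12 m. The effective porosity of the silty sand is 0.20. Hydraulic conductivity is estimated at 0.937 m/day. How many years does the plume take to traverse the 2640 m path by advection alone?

525

Hydraulic gradient i = (216.88 − 209.12) / 2640 = 7.76 / 2640 = 0.002939.
Darcy flux q = K · i = 0.9370 × 0.002939 = 0.002754 m/day.
Seepage velocity v = q / n_e = 0.002754 / 0.20 = 0.01377 m/day.
Travel time t = L / v = 2640 / 0.01377 = 1.917e+05 days = 524.9 years.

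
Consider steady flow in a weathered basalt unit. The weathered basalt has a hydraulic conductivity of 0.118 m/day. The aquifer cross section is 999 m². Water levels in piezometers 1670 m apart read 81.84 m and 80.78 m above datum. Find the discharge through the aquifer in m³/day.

0.0748

Hydraulic gradient i = (81.84 − 80.78) / 1670 = 1.06 / 1670 = 0.0006347.
Darcy's law: Q = K · A · i = 0.1180 × 999.0 × 0.0006347 = 0.07482 m³/day.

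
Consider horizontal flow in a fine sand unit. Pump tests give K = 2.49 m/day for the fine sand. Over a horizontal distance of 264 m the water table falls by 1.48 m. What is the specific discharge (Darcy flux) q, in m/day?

0.0140

Hydraulic gradient i = Δh / L = 1.48 / 264 = 0.005606.
Specific discharge q = K · i = 2.490 × 0.005606 = 0.01396 m/day.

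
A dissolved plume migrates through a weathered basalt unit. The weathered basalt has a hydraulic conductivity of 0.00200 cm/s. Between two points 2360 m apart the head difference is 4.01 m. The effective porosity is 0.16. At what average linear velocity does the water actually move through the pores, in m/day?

Convert K: 0.00200 cm/s × 864 = 1.728 m/day.
Hydraulic gradient i = Δh / L = 4.01 / 2360 = 0.001699.
Darcy flux q = K · i = 1.728 × 0.001699 = 0.002936 m/day.
Seepage velocity v = q / n_e = 0.002936 / 0.16 = 0.01835 m/day.

0.0184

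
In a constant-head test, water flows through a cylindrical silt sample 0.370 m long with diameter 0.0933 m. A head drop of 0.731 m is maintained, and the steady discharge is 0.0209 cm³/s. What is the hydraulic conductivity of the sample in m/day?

0.134

Cross-sectional area A = π·(d/2)² = π × (0.0933/2)² = 0.006837 m².
Convert discharge: 0.0209 cm³/s = 2.090e-08 m³/s.
Darcy's law rearranged: K = Q·L / (A·Δh) = 2.090e-08 × 0.370 / (0.006837 × 0.731) = 1.547e-06 m/s = 0.1337 m/day.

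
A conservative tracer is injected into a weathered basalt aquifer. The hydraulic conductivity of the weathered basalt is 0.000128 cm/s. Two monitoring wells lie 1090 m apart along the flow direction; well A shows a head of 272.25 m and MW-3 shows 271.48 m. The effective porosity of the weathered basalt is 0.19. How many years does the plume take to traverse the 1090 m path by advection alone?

7260

Convert K: 0.000128 cm/s × 864 = 0.1106 m/day.
Hydraulic gradient i = (272.25 − 271.48) / 1090 = 0.77 / 1090 = 0.0007064.
Darcy flux q = K · i = 0.1106 × 0.0007064 = 7.812e-05 m/day.
Seepage velocity v = q / n_e = 7.812e-05 / 0.19 = 0.0004112 m/day.
Travel time t = L / v = 1090 / 0.0004112 = 2.651e+06 days = 7258 years.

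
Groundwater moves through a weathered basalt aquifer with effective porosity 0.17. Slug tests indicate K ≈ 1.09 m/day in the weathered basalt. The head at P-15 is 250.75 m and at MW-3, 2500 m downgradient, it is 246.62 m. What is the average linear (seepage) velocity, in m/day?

Hydraulic gradient i = (250.75 − 246.62) / 2500 = 4.13 / 2500 = 0.001652.
Darcy flux q = K · i = 1.090 × 0.001652 = 0.001801 m/day.
Seepage velocity v = q / n_e = 0.001801 / 0.17 = 0.01059 m/day.

0.0106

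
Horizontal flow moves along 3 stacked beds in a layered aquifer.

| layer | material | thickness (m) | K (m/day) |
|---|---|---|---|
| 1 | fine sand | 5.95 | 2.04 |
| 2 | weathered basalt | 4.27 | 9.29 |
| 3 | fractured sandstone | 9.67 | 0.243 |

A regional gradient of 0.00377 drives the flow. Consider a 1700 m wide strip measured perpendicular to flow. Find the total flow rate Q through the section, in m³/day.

347

Flow is parallel to layering, so each bed carries its own Darcy discharge and the transmissivities add.
Σ(K_i·b_i) = 2.04×5.95 + 9.29×4.27 + 0.243×9.67 = 54.16 m²/day.
Hydraulic gradient i = 0.00377.
Q = Σ(K_i·b_i) · W · i = 54.16 × 1700 × 0.003770 = 347.1 m³/day.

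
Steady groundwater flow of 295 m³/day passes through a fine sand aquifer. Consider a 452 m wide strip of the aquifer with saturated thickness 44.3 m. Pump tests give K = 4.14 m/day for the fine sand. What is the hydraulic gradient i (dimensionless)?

0.00356

Cross-sectional area A = 452 × 44.3 = 20024 m².
From Q = K·A·i, i = Q / (K·A) = 295 / (4.140 × 20024) = 0.003559.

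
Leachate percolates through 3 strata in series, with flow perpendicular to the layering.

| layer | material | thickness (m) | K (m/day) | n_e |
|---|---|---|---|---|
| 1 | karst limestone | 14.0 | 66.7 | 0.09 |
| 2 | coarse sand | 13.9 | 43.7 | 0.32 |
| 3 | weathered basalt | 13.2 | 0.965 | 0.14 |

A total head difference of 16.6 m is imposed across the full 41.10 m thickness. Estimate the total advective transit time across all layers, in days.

6.47

With flow normal to the layers, continuity requires the same specific discharge q through every layer.
Σ(b_i/K_i) = 14.0/66.7 + 13.9/43.7 + 13.2/0.965 = 14.21 d.
q = Δh / Σ(b_i/K_i) = 16.6 / 14.21 = 1.168 m/day.
In each layer the seepage velocity is v_i = q/n_i, so the layer transit time is t_i = b_i·n_i / q:
  layer 1 (karst limestone): t_1 = 14.0 × 0.09 / 1.168 = 1.078 d
  layer 2 (coarse sand): t_2 = 13.9 × 0.32 / 1.168 = 3.807 d
  layer 3 (weathered basalt): t_3 = 13.2 × 0.14 / 1.168 = 1.582 d
Total t = Σ t_i = 6.467 days.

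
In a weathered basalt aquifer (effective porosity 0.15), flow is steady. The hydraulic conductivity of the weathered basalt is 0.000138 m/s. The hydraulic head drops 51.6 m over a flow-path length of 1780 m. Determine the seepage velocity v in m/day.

2.30

Convert K: 0.000138 m/s × 86400 = 11.92 m/day.
Hydraulic gradient i = Δh / L = 51.6 / 1780 = 0.02899.
Darcy flux q = K · i = 11.92 × 0.02899 = 0.3456 m/day.
Seepage velocity v = q / n_e = 0.3456 / 0.15 = 2.304 m/day.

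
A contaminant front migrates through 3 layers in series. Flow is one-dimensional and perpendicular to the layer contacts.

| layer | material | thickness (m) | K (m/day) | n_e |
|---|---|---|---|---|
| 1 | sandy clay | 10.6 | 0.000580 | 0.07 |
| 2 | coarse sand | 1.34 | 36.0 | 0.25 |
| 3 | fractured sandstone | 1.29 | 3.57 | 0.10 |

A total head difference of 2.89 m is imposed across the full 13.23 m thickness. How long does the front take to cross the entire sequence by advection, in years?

20.9

With flow normal to the layers, continuity requires the same specific discharge q through every layer.
Σ(b_i/K_i) = 10.6/0.000580 + 1.34/36.0 + 1.29/3.57 = 18276 d.
q = Δh / Σ(b_i/K_i) = 2.89 / 18276 = 0.0001581 m/day.
In each layer the seepage velocity is v_i = q/n_i, so the layer transit time is t_i = b_i·n_i / q:
  layer 1 (sandy clay): t_1 = 10.6 × 0.07 / 0.0001581 = 4692 d
  layer 2 (coarse sand): t_2 = 1.34 × 0.25 / 0.0001581 = 2119 d
  layer 3 (fractured sandstone): t_3 = 1.29 × 0.10 / 0.0001581 = 815.8 d
Total t = Σ t_i = 7627 days = 20.88 years.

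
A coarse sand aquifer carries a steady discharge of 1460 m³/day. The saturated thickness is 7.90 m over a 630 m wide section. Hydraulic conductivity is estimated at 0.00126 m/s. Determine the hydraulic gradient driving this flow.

Convert K: 0.00126 m/s × 86400 = 108.9 m/day.
Cross-sectional area A = 630 × 7.90 = 4977 m².
From Q = K·A·i, i = Q / (K·A) = 1460 / (108.9 × 4977) = 0.002695.

0.00269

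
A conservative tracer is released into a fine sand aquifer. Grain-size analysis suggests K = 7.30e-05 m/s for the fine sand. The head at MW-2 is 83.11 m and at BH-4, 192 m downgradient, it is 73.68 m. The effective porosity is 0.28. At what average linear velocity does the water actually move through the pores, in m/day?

1.11

Convert K: 7.30e-05 m/s × 86400 = 6.307 m/day.
Hydraulic gradient i = (83.11 − 73.68) / 192 = 9.43 / 192 = 0.04911.
Darcy flux q = K · i = 6.307 × 0.04911 = 0.3098 m/day.
Seepage velocity v = q / n_e = 0.3098 / 0.28 = 1.106 m/day.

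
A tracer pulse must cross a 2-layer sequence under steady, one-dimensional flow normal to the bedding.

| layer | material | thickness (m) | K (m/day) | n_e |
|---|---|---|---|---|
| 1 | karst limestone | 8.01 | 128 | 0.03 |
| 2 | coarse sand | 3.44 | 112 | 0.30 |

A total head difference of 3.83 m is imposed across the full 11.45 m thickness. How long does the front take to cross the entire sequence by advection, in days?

0.0310

With flow normal to the layers, continuity requires the same specific discharge q through every layer.
Σ(b_i/K_i) = 8.01/128 + 3.44/112 = 0.09329 d.
q = Δh / Σ(b_i/K_i) = 3.83 / 0.09329 = 41.05 m/day.
In each layer the seepage velocity is v_i = q/n_i, so the layer transit time is t_i = b_i·n_i / q:
  layer 1 (karst limestone): t_1 = 8.01 × 0.03 / 41.05 = 0.005853 d
  layer 2 (coarse sand): t_2 = 3.44 × 0.30 / 41.05 = 0.02514 d
Total t = Σ t_i = 0.03099 days.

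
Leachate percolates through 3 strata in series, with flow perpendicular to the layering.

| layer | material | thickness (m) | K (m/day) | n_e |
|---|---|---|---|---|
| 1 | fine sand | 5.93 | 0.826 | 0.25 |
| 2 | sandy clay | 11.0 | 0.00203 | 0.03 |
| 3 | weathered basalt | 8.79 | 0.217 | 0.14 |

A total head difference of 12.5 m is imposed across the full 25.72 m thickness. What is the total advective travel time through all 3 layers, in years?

3.64

With flow normal to the layers, continuity requires the same specific discharge q through every layer.
Σ(b_i/K_i) = 5.93/0.826 + 11.0/0.00203 + 8.79/0.217 = 5466 d.
q = Δh / Σ(b_i/K_i) = 12.5 / 5466 = 0.002287 m/day.
In each layer the seepage velocity is v_i = q/n_i, so the layer transit time is t_i = b_i·n_i / q:
  layer 1 (fine sand): t_1 = 5.93 × 0.25 / 0.002287 = 648.3 d
  layer 2 (sandy clay): t_2 = 11.0 × 0.03 / 0.002287 = 144.3 d
  layer 3 (weathered basalt): t_3 = 8.79 × 0.14 / 0.002287 = 538.2 d
Total t = Σ t_i = 1331 days = 3.643 years.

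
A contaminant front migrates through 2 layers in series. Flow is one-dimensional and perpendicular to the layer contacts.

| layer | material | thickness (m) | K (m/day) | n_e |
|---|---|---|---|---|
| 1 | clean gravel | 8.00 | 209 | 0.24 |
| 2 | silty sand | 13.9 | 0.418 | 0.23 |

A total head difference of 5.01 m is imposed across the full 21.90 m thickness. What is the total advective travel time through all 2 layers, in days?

34.0

With flow normal to the layers, continuity requires the same specific discharge q through every layer.
Σ(b_i/K_i) = 8.00/209 + 13.9/0.418 = 33.29 d.
q = Δh / Σ(b_i/K_i) = 5.01 / 33.29 = 0.1505 m/day.
In each layer the seepage velocity is v_i = q/n_i, so the layer transit time is t_i = b_i·n_i / q:
  layer 1 (clean gravel): t_1 = 8.00 × 0.24 / 0.1505 = 12.76 d
  layer 2 (silty sand): t_2 = 13.9 × 0.23 / 0.1505 = 21.24 d
Total t = Σ t_i = 34.00 days.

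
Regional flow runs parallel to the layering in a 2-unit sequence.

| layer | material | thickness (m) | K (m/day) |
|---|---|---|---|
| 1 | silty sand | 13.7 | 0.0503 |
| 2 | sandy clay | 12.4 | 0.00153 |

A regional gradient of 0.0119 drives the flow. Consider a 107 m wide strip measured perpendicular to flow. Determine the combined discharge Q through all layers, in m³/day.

0.902

Flow is parallel to layering, so each bed carries its own Darcy discharge and the transmissivities add.
Σ(K_i·b_i) = 0.0503×13.7 + 0.00153×12.4 = 0.7081 m²/day.
Hydraulic gradient i = 0.0119.
Q = Σ(K_i·b_i) · W · i = 0.7081 × 107 × 0.01190 = 0.9016 m³/day.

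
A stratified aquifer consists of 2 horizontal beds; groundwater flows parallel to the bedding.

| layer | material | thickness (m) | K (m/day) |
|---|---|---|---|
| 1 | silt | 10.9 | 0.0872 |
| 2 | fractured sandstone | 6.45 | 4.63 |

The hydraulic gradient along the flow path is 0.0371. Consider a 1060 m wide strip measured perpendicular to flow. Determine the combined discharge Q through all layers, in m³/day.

Flow is parallel to layering, so each bed carries its own Darcy discharge and the transmissivities add.
Σ(K_i·b_i) = 0.0872×10.9 + 4.63×6.45 = 30.81 m²/day.
Hydraulic gradient i = 0.0371.
Q = Σ(K_i·b_i) · W · i = 30.81 × 1060 × 0.03710 = 1212 m³/day.

1210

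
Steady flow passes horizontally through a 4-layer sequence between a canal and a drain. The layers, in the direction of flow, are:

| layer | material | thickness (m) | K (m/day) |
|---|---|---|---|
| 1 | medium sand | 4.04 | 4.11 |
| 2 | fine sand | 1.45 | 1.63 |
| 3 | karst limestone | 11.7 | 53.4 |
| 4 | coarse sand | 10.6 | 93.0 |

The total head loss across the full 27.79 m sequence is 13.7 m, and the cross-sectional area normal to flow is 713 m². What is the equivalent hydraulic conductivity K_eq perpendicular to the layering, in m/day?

Flow is perpendicular to layering, so the layers act in series and the equivalent K is the thickness-weighted harmonic mean.
Total thickness L = 4.04 + 1.45 + 11.7 + 10.6 = 27.79 m.
Σ(b_i/K_i) = 4.04/4.11 + 1.45/1.63 + 11.7/53.4 + 10.6/93.0 = 2.206 d.
K_eq = L / Σ(b_i/K_i) = 27.79 / 2.206 = 12.60 m/day.

12.6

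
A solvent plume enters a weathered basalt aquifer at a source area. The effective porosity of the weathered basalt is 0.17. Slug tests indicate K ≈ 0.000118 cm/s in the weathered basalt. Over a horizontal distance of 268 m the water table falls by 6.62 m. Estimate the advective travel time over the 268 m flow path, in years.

49.5

Convert K: 0.000118 cm/s × 864 = 0.1020 m/day.
Hydraulic gradient i = Δh / L = 6.62 / 268 = 0.02470.
Darcy flux q = K · i = 0.1020 × 0.02470 = 0.002518 m/day.
Seepage velocity v = q / n_e = 0.002518 / 0.17 = 0.01481 m/day.
Travel time t = L / v = 268 / 0.01481 = 18091 days = 49.53 years.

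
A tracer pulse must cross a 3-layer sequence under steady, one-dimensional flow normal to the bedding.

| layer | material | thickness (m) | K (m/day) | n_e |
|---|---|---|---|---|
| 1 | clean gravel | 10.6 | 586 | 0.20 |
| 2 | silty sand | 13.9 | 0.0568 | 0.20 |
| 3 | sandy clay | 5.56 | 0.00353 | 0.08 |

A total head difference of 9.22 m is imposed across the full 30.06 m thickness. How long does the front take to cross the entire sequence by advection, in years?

With flow normal to the layers, continuity requires the same specific discharge q through every layer.
Σ(b_i/K_i) = 10.6/586 + 13.9/0.0568 + 5.56/0.00353 = 1820 d.
q = Δh / Σ(b_i/K_i) = 9.22 / 1820 = 0.005066 m/day.
In each layer the seepage velocity is v_i = q/n_i, so the layer transit time is t_i = b_i·n_i / q:
  layer 1 (clean gravel): t_1 = 10.6 × 0.20 / 0.005066 = 418.4 d
  layer 2 (silty sand): t_2 = 13.9 × 0.20 / 0.005066 = 548.7 d
  layer 3 (sandy clay): t_3 = 5.56 × 0.08 / 0.005066 = 87.79 d
Total t = Σ t_i = 1055 days = 2.888 years.

2.89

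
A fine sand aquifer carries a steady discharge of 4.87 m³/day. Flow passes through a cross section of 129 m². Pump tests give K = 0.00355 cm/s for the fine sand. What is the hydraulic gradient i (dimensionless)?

0.0123

Convert K: 0.00355 cm/s × 864 = 3.067 m/day.
From Q = K·A·i, i = Q / (K·A) = 4.87 / (3.067 × 129.0) = 0.01231.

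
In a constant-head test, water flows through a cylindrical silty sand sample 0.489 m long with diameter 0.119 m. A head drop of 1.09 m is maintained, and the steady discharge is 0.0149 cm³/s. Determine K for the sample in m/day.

0.0519

Cross-sectional area A = π·(d/2)² = π × (0.119/2)² = 0.01112 m².
Convert discharge: 0.0149 cm³/s = 1.490e-08 m³/s.
Darcy's law rearranged: K = Q·L / (A·Δh) = 1.490e-08 × 0.489 / (0.01112 × 1.09) = 6.010e-07 m/s = 0.05193 m/day.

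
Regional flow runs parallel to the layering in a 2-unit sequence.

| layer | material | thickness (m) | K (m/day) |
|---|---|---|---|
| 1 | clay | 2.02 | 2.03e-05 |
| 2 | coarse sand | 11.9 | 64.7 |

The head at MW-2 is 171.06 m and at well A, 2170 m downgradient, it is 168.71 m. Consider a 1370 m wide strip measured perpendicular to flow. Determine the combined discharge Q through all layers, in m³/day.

1140

Flow is parallel to layering, so each bed carries its own Darcy discharge and the transmissivities add.
Σ(K_i·b_i) = 2.03e-05×2.02 + 64.7×11.9 = 769.9 m²/day.
Hydraulic gradient i = (171.06 − 168.71) / 2170 = 2.35 / 2170 = 0.001083.
Q = Σ(K_i·b_i) · W · i = 769.9 × 1370 × 0.001083 = 1142 m³/day.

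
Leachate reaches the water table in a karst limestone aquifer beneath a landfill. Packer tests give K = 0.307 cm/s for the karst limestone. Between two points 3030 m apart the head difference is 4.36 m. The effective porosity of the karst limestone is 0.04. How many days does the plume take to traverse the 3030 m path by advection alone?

Convert K: 0.307 cm/s × 864 = 265.2 m/day.
Hydraulic gradient i = Δh / L = 4.36 / 3030 = 0.001439.
Darcy flux q = K · i = 265.2 × 0.001439 = 0.3817 m/day.
Seepage velocity v = q / n_e = 0.3817 / 0.04 = 9.542 m/day.
Travel time t = L / v = 3030 / 9.542 = 317.5 days.

318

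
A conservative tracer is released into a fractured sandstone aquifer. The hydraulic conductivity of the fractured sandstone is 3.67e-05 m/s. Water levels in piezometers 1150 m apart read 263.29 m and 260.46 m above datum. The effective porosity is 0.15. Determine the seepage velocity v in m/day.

0.0520

Convert K: 3.67e-05 m/s × 86400 = 3.171 m/day.
Hydraulic gradient i = (263.29 − 260.46) / 1150 = 2.83 / 1150 = 0.002461.
Darcy flux q = K · i = 3.171 × 0.002461 = 0.007803 m/day.
Seepage velocity v = q / n_e = 0.007803 / 0.15 = 0.05202 m/day.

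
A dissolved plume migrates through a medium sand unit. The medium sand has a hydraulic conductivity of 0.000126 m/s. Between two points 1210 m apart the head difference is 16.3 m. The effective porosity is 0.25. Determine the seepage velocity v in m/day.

Convert K: 0.000126 m/s × 86400 = 10.89 m/day.
Hydraulic gradient i = Δh / L = 16.3 / 1210 = 0.01347.
Darcy flux q = K · i = 10.89 × 0.01347 = 0.1467 m/day.
Seepage velocity v = q / n_e = 0.1467 / 0.25 = 0.5866 m/day.

0.587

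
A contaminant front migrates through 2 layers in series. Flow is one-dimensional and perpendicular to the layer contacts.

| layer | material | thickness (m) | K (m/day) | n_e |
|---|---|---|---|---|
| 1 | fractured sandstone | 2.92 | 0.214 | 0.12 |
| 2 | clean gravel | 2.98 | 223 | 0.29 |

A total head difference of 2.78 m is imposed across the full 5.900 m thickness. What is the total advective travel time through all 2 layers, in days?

5.97

With flow normal to the layers, continuity requires the same specific discharge q through every layer.
Σ(b_i/K_i) = 2.92/0.214 + 2.98/223 = 13.66 d.
q = Δh / Σ(b_i/K_i) = 2.78 / 13.66 = 0.2035 m/day.
In each layer the seepage velocity is v_i = q/n_i, so the layer transit time is t_i = b_i·n_i / q:
  layer 1 (fractured sandstone): t_1 = 2.92 × 0.12 / 0.2035 = 1.722 d
  layer 2 (clean gravel): t_2 = 2.98 × 0.29 / 0.2035 = 4.246 d
Total t = Σ t_i = 5.967 days.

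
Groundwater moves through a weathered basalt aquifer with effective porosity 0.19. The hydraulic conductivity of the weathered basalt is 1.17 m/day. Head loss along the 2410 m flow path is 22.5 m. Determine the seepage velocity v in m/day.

0.0575

Hydraulic gradient i = Δh / L = 22.5 / 2410 = 0.009336.
Darcy flux q = K · i = 1.170 × 0.009336 = 0.01092 m/day.
Seepage velocity v = q / n_e = 0.01092 / 0.19 = 0.05749 m/day.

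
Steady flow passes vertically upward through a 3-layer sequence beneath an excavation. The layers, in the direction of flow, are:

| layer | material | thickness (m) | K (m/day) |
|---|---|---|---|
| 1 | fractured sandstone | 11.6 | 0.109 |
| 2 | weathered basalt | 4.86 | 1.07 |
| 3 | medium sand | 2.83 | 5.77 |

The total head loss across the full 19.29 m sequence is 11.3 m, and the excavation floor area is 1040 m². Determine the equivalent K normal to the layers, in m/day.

Flow is perpendicular to layering, so the layers act in series and the equivalent K is the thickness-weighted harmonic mean.
Total thickness L = 11.6 + 4.86 + 2.83 = 19.29 m.
Σ(b_i/K_i) = 11.6/0.109 + 4.86/1.07 + 2.83/5.77 = 111.5 d.
K_eq = L / Σ(b_i/K_i) = 19.29 / 111.5 = 0.1731 m/day.

0.173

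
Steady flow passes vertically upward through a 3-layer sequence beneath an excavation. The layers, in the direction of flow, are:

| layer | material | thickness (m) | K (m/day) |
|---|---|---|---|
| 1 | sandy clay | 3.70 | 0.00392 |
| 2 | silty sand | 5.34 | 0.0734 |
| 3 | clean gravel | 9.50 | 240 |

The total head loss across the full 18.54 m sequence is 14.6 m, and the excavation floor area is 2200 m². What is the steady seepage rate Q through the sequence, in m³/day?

Flow is perpendicular to layering, so the layers act in series and the equivalent K is the thickness-weighted harmonic mean.
Total thickness L = 3.70 + 5.34 + 9.50 = 18.54 m.
Σ(b_i/K_i) = 3.70/0.00392 + 5.34/0.0734 + 9.50/240 = 1017 d.
K_eq = L / Σ(b_i/K_i) = 18.54 / 1017 = 0.01824 m/day.
Q = K_eq · A · (Δh/L) = 0.01824 × 2200 × (14.6/18.54) = 31.59 m³/day.

31.6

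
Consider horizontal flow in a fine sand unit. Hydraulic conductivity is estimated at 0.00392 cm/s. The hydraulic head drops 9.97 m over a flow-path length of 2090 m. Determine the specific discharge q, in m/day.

Convert K: 0.00392 cm/s × 864 = 3.387 m/day.
Hydraulic gradient i = Δh / L = 9.97 / 2090 = 0.004770.
Specific discharge q = K · i = 3.387 × 0.004770 = 0.01616 m/day.

0.0162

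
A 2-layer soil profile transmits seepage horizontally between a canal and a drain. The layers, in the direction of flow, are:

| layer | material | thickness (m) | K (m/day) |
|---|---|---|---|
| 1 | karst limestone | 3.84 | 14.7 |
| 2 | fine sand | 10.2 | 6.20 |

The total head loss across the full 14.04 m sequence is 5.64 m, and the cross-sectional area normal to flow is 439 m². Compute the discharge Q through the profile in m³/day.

1300

Flow is perpendicular to layering, so the layers act in series and the equivalent K is the thickness-weighted harmonic mean.
Total thickness L = 3.84 + 10.2 = 14.04 m.
Σ(b_i/K_i) = 3.84/14.7 + 10.2/6.20 = 1.906 d.
K_eq = L / Σ(b_i/K_i) = 14.04 / 1.906 = 7.365 m/day.
Q = K_eq · A · (Δh/L) = 7.365 × 439 × (5.64/14.04) = 1299 m³/day.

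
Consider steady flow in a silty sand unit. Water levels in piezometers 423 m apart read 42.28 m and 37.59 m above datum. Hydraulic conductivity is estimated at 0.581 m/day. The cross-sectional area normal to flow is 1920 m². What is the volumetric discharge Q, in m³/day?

12.4

Hydraulic gradient i = (42.28 − 37.59) / 423 = 4.69 / 423 = 0.01109.
Darcy's law: Q = K · A · i = 0.5810 × 1920 × 0.01109 = 12.37 m³/day.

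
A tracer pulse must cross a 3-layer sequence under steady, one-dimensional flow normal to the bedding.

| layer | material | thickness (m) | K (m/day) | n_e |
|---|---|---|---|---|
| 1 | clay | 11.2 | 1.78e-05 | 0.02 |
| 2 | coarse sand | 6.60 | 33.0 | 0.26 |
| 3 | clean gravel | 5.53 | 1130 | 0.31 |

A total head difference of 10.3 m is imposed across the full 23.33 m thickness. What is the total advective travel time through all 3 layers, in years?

With flow normal to the layers, continuity requires the same specific discharge q through every layer.
Σ(b_i/K_i) = 11.2/1.78e-05 + 6.60/33.0 + 5.53/1130 = 6.292e+05 d.
q = Δh / Σ(b_i/K_i) = 10.3 / 6.292e+05 = 1.637e-05 m/day.
In each layer the seepage velocity is v_i = q/n_i, so the layer transit time is t_i = b_i·n_i / q:
  layer 1 (clay): t_1 = 11.2 × 0.02 / 1.637e-05 = 13684 d
  layer 2 (coarse sand): t_2 = 6.60 × 0.26 / 1.637e-05 = 1.048e+05 d
  layer 3 (clean gravel): t_3 = 5.53 × 0.31 / 1.637e-05 = 1.047e+05 d
Total t = Σ t_i = 2.232e+05 days = 611.2 years.

611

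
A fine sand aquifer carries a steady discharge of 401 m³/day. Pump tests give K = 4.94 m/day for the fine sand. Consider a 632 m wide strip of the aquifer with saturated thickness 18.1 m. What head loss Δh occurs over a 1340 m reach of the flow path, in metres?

9.51

Cross-sectional area A = 632 × 18.1 = 11439 m².
From Q = K·A·i, i = Q / (K·A) = 401 / (4.940 × 11439) = 0.007096.
Head loss Δh = i · L = 0.007096 × 1340 = 9.509 m.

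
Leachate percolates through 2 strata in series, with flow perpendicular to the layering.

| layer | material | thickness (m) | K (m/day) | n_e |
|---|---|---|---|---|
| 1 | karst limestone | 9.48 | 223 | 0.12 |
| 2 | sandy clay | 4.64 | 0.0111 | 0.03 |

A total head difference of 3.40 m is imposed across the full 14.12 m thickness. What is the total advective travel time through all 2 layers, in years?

0.430

With flow normal to the layers, continuity requires the same specific discharge q through every layer.
Σ(b_i/K_i) = 9.48/223 + 4.64/0.0111 = 418.1 d.
q = Δh / Σ(b_i/K_i) = 3.40 / 418.1 = 0.008133 m/day.
In each layer the seepage velocity is v_i = q/n_i, so the layer transit time is t_i = b_i·n_i / q:
  layer 1 (karst limestone): t_1 = 9.48 × 0.12 / 0.008133 = 139.9 d
  layer 2 (sandy clay): t_2 = 4.64 × 0.03 / 0.008133 = 17.12 d
Total t = Σ t_i = 157.0 days = 0.4298 years.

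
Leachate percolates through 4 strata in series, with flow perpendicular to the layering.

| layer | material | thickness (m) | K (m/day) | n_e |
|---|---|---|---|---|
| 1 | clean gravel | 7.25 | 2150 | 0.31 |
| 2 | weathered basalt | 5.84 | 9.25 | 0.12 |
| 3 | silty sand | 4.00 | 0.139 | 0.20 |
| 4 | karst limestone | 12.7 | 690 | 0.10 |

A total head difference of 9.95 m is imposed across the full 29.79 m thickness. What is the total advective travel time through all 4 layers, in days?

14.8

With flow normal to the layers, continuity requires the same specific discharge q through every layer.
Σ(b_i/K_i) = 7.25/2150 + 5.84/9.25 + 4.00/0.139 + 12.7/690 = 29.43 d.
q = Δh / Σ(b_i/K_i) = 9.95 / 29.43 = 0.3381 m/day.
In each layer the seepage velocity is v_i = q/n_i, so the layer transit time is t_i = b_i·n_i / q:
  layer 1 (clean gravel): t_1 = 7.25 × 0.31 / 0.3381 = 6.648 d
  layer 2 (weathered basalt): t_2 = 5.84 × 0.12 / 0.3381 = 2.073 d
  layer 3 (silty sand): t_3 = 4.00 × 0.20 / 0.3381 = 2.366 d
  layer 4 (karst limestone): t_4 = 12.7 × 0.10 / 0.3381 = 3.756 d
Total t = Σ t_i = 14.84 days.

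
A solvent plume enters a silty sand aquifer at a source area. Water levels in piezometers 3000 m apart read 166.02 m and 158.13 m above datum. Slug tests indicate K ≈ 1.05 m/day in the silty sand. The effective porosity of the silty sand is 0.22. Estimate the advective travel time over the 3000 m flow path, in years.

Hydraulic gradient i = (166.02 − 158.13) / 3000 = 7.89 / 3000 = 0.002630.
Darcy flux q = K · i = 1.050 × 0.002630 = 0.002762 m/day.
Seepage velocity v = q / n_e = 0.002762 / 0.22 = 0.01255 m/day.
Travel time t = L / v = 3000 / 0.01255 = 2.390e+05 days = 654.3 years.

654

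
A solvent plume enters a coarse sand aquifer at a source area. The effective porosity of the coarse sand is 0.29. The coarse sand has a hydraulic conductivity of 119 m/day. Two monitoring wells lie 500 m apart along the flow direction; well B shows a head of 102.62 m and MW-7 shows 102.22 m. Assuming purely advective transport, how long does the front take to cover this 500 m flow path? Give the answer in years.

Hydraulic gradient i = (102.62 − 102.22) / 500 = 0.4 / 500 = 0.0008000.
Darcy flux q = K · i = 119.0 × 0.0008000 = 0.09520 m/day.
Seepage velocity v = q / n_e = 0.09520 / 0.29 = 0.3283 m/day.
Travel time t = L / v = 500 / 0.3283 = 1523 days = 4.170 years.

4.17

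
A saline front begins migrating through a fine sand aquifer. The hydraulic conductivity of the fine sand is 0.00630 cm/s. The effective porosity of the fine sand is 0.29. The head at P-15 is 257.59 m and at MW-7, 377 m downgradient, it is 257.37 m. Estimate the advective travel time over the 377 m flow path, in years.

94.2

Convert K: 0.00630 cm/s × 864 = 5.443 m/day.
Hydraulic gradient i = (257.59 − 257.37) / 377 = 0.22 / 377 = 0.0005836.
Darcy flux q = K · i = 5.443 × 0.0005836 = 0.003176 m/day.
Seepage velocity v = q / n_e = 0.003176 / 0.29 = 0.01095 m/day.
Travel time t = L / v = 377 / 0.01095 = 34419 days = 94.24 years.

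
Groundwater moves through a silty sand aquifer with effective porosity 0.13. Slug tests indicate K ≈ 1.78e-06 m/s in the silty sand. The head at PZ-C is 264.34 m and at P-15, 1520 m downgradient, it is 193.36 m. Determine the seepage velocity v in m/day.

0.0552

Convert K: 1.78e-06 m/s × 86400 = 0.1538 m/day.
Hydraulic gradient i = (264.34 − 193.36) / 1520 = 70.98 / 1520 = 0.04670.
Darcy flux q = K · i = 0.1538 × 0.04670 = 0.007182 m/day.
Seepage velocity v = q / n_e = 0.007182 / 0.13 = 0.05524 m/day.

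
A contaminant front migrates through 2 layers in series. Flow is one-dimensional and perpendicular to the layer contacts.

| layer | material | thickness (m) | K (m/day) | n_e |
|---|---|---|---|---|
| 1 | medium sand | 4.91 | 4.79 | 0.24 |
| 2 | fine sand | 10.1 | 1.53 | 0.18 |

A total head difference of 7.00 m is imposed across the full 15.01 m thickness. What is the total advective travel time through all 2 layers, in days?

With flow normal to the layers, continuity requires the same specific discharge q through every layer.
Σ(b_i/K_i) = 4.91/4.79 + 10.1/1.53 = 7.626 d.
q = Δh / Σ(b_i/K_i) = 7.00 / 7.626 = 0.9179 m/day.
In each layer the seepage velocity is v_i = q/n_i, so the layer transit time is t_i = b_i·n_i / q:
  layer 1 (medium sand): t_1 = 4.91 × 0.24 / 0.9179 = 1.284 d
  layer 2 (fine sand): t_2 = 10.1 × 0.18 / 0.9179 = 1.981 d
Total t = Σ t_i = 3.265 days.

3.26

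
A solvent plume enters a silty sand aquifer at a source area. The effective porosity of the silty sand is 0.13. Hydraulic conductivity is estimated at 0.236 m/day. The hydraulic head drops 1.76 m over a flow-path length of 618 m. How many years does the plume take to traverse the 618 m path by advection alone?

Hydraulic gradient i = Δh / L = 1.76 / 618 = 0.002848.
Darcy flux q = K · i = 0.2360 × 0.002848 = 0.0006721 m/day.
Seepage velocity v = q / n_e = 0.0006721 / 0.13 = 0.005170 m/day.
Travel time t = L / v = 618 / 0.005170 = 1.195e+05 days = 327.3 years.

327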